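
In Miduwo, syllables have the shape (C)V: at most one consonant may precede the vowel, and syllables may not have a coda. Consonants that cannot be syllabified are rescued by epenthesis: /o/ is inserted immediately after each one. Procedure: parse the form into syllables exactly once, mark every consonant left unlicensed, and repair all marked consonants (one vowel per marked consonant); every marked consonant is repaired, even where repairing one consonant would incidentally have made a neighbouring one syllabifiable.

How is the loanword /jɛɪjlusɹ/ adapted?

jɛɪjolusoɹo

Under (C)V, the unsyllabifiable consonants are /j/, /s/, /ɹ/ (no codas are permitted; onsets are limited to one consonant).
Epenthesis after each stranded consonant: /j/ → /jo/, /s/ → /so/, /ɹ/ → /ɹo/.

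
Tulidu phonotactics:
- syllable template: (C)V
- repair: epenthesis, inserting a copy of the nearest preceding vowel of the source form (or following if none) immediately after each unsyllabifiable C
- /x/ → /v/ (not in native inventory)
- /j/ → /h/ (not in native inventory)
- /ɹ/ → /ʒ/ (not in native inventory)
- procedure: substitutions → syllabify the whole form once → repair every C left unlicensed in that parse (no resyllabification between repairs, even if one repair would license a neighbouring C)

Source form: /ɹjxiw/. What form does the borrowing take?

ʒihiviwi

Substitution: /ɹ/ → /ʒ/, /j/ → /h/, /x/ → /v/, giving /ʒhviw/.
Syllabifying with onset maximization leaves /ʒ/, /h/, /w/ stranded (no codas are permitted; onsets are limited to one consonant).
Inserting the epenthetic vowel yields /ʒ/ → /ʒi/, /h/ → /hi/, /w/ → /wi/.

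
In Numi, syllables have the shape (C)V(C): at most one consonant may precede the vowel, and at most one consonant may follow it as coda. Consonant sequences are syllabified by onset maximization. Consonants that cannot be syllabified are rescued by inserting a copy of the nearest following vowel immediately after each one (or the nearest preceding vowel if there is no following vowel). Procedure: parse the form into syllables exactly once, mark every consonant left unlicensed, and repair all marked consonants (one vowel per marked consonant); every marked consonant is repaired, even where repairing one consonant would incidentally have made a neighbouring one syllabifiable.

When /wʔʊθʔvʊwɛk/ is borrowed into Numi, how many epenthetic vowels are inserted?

The unsyllabifiable consonants are /w/, /ʔ/; each receives one epenthetic vowel.

2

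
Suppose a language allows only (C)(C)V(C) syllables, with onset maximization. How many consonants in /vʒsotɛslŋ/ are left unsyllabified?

3

Syllabifying with onset maximization leaves /v/, /l/, /ŋ/ stranded (at most one coda consonant is licensed; onsets may contain at most 2 consonants).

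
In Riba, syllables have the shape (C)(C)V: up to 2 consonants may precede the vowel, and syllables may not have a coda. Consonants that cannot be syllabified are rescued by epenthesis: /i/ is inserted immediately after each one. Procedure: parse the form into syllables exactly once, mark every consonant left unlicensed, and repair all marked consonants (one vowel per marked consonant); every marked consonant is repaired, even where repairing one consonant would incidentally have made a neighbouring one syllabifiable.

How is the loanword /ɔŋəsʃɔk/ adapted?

ɔŋəsʃɔki

Under (C)(C)V, the unsyllabifiable consonants are /k/ (no codas are permitted; onsets may contain at most 2 consonants).
Inserting the epenthetic vowel yields /k/ → /ki/.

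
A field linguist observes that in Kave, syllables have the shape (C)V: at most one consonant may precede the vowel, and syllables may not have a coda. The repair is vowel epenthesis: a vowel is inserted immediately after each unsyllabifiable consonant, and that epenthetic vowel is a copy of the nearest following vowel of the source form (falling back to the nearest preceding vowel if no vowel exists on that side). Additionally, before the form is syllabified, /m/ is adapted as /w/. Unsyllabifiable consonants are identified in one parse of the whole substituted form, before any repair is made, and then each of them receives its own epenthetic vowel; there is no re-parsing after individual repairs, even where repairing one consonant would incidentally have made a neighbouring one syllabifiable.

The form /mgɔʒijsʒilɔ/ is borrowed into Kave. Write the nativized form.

wɔgɔʒijisiʒilɔ

Substitution: /m/ → /w/, giving /wgɔʒijsʒilɔ/.
Syllabifying with onset maximization leaves /w/, /j/, /s/ stranded (no codas are permitted; onsets are limited to one consonant).
Epenthesis after each stranded consonant: /w/ → /wɔ/, /j/ → /ji/, /s/ → /si/.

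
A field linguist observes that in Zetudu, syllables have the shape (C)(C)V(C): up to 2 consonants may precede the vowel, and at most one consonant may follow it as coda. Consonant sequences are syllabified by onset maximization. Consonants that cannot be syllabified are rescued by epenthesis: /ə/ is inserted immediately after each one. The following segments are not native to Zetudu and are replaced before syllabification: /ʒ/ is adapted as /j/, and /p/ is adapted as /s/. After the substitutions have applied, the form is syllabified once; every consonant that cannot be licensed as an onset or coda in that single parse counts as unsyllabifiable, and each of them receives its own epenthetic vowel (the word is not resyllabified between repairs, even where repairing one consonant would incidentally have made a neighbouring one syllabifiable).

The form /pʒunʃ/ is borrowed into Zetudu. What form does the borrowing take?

sjunʃə

Substitution: /p/ → /s/, /ʒ/ → /j/, giving /sjunʃ/.
Under (C)(C)V(C), the unsyllabifiable consonants are /ʃ/ (at most one coda consonant is licensed; onsets may contain at most 2 consonants).
Inserting the epenthetic vowel yields /ʃ/ → /ʃə/.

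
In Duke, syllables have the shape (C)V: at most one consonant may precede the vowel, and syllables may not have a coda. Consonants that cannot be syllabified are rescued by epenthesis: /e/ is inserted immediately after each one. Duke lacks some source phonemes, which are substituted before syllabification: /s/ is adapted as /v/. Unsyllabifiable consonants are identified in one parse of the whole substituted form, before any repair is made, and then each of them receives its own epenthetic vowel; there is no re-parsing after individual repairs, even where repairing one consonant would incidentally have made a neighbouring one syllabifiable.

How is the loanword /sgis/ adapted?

Substitution: /s/ → /v/, giving /vgiv/.
Under (C)V, the unsyllabifiable consonants are /v/, /v/ (no codas are permitted; onsets are limited to one consonant).
Inserting the epenthetic vowel yields /v/ → /ve/, /v/ → /ve/.

vegive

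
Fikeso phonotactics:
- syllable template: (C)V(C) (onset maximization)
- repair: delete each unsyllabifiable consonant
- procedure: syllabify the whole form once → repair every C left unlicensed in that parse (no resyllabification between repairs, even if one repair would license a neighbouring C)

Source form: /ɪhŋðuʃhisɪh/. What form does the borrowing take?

The consonants /ŋ/ cannot be parsed into a legal (C)V(C) syllable (at most one coda consonant is licensed; onsets are limited to one consonant).
Deleting the stranded consonants removes /ŋ/.

ɪhðuʃhisɪh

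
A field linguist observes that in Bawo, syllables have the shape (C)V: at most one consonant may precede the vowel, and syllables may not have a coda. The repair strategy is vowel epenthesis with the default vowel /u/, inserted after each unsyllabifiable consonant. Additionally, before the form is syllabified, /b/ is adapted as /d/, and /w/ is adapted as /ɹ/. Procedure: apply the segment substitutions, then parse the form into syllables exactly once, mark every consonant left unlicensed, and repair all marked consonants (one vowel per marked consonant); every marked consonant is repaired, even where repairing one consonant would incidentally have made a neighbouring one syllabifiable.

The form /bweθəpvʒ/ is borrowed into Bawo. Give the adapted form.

duɹeθəpuvuʒu

Substitution: /b/ → /d/, /w/ → /ɹ/, giving /dɹeθəpvʒ/.
Syllabifying with onset maximization leaves /d/, /p/, /v/, /ʒ/ stranded (no codas are permitted; onsets are limited to one consonant).
Each unlicensed consonant becomes the onset of a new syllable: /d/ → /du/, /p/ → /pu/, /v/ → /vu/, /ʒ/ → /ʒu/.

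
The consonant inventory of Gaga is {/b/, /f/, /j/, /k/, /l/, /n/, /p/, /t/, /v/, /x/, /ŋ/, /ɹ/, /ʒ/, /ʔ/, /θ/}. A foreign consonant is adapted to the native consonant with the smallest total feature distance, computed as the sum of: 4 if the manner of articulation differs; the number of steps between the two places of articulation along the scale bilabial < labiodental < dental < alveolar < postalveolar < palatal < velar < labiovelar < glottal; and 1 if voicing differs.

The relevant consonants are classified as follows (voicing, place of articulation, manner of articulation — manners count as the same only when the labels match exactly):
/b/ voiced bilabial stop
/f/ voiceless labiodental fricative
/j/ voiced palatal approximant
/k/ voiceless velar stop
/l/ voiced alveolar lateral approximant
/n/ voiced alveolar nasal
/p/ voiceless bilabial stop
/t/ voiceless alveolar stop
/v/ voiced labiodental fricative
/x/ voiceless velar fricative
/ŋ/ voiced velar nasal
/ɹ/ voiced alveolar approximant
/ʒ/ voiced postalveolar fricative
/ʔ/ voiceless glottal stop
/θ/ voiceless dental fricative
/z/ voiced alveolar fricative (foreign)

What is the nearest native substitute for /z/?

ʒ

/ʒ/ is closest: same manner (fricative), place distance 1 (alveolar→postalveolar), same voicing; total 1. Next closest is /v/ at distance 2.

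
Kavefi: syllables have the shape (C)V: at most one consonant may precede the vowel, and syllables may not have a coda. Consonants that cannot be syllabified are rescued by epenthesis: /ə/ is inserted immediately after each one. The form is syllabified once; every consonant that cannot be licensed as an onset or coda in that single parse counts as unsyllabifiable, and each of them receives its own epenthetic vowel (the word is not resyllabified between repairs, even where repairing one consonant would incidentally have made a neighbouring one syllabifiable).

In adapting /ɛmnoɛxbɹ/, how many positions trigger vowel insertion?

The unsyllabifiable consonants are /m/, /x/, /b/, /ɹ/; each receives one epenthetic vowel.

4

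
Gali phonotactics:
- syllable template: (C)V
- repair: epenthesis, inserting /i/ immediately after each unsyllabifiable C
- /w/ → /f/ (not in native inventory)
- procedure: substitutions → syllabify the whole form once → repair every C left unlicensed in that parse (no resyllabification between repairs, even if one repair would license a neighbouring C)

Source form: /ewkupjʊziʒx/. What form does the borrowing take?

Substitution: /w/ → /f/, giving /efkupjʊziʒx/.
Syllabifying with onset maximization leaves /f/, /p/, /ʒ/, /x/ stranded (no codas are permitted; onsets are limited to one consonant).
Epenthesis after each stranded consonant: /f/ → /fi/, /p/ → /pi/, /ʒ/ → /ʒi/, /x/ → /xi/.

efikupijʊziʒixi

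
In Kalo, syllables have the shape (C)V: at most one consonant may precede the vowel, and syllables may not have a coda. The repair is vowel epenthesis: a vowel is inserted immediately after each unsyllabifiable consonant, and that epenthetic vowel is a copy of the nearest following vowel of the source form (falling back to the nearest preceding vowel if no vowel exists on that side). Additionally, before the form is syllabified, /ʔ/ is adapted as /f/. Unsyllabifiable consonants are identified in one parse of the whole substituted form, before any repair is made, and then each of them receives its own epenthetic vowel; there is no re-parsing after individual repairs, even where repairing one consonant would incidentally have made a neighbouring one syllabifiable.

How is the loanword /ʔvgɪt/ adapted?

fɪvɪgɪtɪ

Substitution: /ʔ/ → /f/, giving /fvgɪt/.
The consonants /f/, /v/, /t/ cannot be parsed into a legal (C)V syllable (no codas are permitted; onsets are limited to one consonant).
Epenthesis after each stranded consonant: /f/ → /fɪ/, /v/ → /vɪ/, /t/ → /tɪ/.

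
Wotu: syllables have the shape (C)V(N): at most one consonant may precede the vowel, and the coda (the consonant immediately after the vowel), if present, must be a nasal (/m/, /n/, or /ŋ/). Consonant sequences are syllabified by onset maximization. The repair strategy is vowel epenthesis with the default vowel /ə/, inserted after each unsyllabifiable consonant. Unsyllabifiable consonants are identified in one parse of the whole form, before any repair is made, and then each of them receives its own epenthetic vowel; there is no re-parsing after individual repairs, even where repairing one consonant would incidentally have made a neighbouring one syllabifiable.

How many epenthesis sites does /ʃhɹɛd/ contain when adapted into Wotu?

The unsyllabifiable consonants are /ʃ/, /h/, /d/; each receives one epenthetic vowel.

3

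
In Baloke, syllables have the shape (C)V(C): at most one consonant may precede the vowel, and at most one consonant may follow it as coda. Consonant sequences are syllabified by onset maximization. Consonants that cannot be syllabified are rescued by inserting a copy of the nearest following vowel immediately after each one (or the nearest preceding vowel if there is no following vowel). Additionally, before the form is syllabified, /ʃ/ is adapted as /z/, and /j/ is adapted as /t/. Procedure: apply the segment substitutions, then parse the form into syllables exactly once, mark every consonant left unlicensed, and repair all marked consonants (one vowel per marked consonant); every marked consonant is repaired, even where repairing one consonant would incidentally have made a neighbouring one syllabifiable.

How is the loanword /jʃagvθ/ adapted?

Substitution: /j/ → /t/, /ʃ/ → /z/, giving /tzagvθ/.
Syllabifying with onset maximization leaves /t/, /v/, /θ/ stranded (at most one coda consonant is licensed; onsets are limited to one consonant).
Epenthesis after each stranded consonant: /t/ → /ta/, /v/ → /va/, /θ/ → /θa/.

tazagvaθa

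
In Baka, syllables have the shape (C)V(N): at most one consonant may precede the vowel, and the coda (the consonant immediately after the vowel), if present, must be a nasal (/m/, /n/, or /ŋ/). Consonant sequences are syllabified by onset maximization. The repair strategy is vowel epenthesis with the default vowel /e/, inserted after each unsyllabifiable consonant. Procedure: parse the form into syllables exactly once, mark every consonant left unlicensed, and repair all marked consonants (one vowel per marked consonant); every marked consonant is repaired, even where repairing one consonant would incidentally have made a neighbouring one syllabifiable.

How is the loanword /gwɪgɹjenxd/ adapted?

The consonants /g/, /g/, /ɹ/, /x/, /d/ cannot be parsed into a legal (C)V(N) syllable (only a nasal (/m/, /n/, or /ŋ/) is licensed in coda position; onsets are limited to one consonant).
Each unlicensed consonant becomes the onset of a new syllable: /g/ → /ge/, /g/ → /ge/, /ɹ/ → /ɹe/, /x/ → /xe/, /d/ → /de/.

gewɪgeɹejenxede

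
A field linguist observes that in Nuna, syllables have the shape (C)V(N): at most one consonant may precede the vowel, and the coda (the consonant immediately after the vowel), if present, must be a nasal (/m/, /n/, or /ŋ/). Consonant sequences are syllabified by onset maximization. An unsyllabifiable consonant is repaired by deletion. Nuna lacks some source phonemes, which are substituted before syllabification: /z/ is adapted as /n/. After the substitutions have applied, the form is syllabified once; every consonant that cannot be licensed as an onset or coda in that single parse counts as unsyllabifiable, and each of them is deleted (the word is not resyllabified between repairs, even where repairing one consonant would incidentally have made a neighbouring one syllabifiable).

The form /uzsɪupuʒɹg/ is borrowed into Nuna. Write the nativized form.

Substitution: /z/ → /n/, giving /unsɪupuʒɹg/.
The consonants /ʒ/, /ɹ/, /g/ cannot be parsed into a legal (C)V(N) syllable (only a nasal (/m/, /n/, or /ŋ/) is licensed in coda position; onsets are limited to one consonant).
Deleting the stranded consonants removes /ʒ/, /ɹ/, /g/.

unsɪupu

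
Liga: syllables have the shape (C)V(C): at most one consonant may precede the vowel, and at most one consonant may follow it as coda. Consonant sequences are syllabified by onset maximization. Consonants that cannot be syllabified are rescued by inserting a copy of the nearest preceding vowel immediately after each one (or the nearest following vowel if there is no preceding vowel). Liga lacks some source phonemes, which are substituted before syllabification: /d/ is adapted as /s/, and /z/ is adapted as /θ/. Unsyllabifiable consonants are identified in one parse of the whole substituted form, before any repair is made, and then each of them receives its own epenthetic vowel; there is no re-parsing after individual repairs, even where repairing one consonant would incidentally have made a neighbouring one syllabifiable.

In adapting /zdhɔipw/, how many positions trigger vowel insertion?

3

After substitution the input is /θshɔipw/.
The unsyllabifiable consonants are /θ/, /s/, /w/; each receives one epenthetic vowel.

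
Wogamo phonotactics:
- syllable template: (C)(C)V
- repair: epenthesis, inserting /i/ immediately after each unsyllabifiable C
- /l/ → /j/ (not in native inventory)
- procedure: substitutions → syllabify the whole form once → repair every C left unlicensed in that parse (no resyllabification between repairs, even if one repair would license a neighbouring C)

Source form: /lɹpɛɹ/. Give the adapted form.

Substitution: /l/ → /j/, giving /jɹpɛɹ/.
The consonants /j/, /ɹ/ cannot be parsed into a legal (C)(C)V syllable (no codas are permitted; onsets may contain at most 2 consonants).
Each unlicensed consonant becomes the onset of a new syllable: /j/ → /ji/, /ɹ/ → /ɹi/.

jiɹpɛɹi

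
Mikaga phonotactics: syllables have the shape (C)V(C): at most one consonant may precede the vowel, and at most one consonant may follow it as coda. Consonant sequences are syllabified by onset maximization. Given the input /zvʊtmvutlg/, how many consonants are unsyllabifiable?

The consonants /z/, /m/, /l/, /g/ cannot be parsed into a legal (C)V(C) syllable (at most one coda consonant is licensed; onsets are limited to one consonant).

4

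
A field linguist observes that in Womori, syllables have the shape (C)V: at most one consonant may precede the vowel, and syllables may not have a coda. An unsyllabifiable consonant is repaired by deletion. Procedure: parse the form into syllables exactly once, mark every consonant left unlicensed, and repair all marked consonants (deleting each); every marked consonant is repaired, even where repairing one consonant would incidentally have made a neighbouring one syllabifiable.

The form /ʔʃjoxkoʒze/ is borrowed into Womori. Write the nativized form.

jokoze

Syllabifying with onset maximization leaves /ʔ/, /ʃ/, /x/, /ʒ/ stranded (no codas are permitted; onsets are limited to one consonant).
Each unlicensed consonant is deleted: /ʔ/, /ʃ/, /x/, /ʒ/.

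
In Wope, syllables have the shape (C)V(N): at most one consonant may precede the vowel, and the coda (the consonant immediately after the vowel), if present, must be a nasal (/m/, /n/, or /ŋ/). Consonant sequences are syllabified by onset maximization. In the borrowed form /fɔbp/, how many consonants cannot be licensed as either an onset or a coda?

2

Syllabifying with onset maximization leaves /b/, /p/ stranded (only a nasal (/m/, /n/, or /ŋ/) is licensed in coda position; onsets are limited to one consonant).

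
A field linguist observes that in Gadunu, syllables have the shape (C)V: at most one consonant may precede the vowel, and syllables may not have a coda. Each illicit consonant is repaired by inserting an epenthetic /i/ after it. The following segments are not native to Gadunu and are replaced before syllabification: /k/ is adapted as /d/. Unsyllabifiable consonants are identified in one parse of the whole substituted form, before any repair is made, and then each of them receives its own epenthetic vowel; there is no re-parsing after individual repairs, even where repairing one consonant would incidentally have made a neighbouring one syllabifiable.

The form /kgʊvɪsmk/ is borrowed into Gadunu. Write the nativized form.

Substitution: /k/ → /d/, giving /dgʊvɪsmd/.
Syllabifying with onset maximization leaves /d/, /s/, /m/, /d/ stranded (no codas are permitted; onsets are limited to one consonant).
Inserting the epenthetic vowel yields /d/ → /di/, /s/ → /si/, /m/ → /mi/, /d/ → /di/.

digʊvɪsimidi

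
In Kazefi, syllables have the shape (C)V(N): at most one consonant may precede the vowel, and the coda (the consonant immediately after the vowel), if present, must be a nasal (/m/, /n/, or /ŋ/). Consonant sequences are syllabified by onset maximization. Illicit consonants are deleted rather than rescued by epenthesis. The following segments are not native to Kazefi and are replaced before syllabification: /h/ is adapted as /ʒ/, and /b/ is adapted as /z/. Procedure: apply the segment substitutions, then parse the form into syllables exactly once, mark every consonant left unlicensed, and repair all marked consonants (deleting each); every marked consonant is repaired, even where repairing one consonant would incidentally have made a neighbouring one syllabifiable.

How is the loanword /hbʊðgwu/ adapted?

zʊwu

Substitution: /h/ → /ʒ/, /b/ → /z/, giving /ʒzʊðgwu/.
Syllabifying with onset maximization leaves /ʒ/, /ð/, /g/ stranded (only a nasal (/m/, /n/, or /ŋ/) is licensed in coda position; onsets are limited to one consonant).
Each unlicensed consonant is deleted: /ʒ/, /ð/, /g/.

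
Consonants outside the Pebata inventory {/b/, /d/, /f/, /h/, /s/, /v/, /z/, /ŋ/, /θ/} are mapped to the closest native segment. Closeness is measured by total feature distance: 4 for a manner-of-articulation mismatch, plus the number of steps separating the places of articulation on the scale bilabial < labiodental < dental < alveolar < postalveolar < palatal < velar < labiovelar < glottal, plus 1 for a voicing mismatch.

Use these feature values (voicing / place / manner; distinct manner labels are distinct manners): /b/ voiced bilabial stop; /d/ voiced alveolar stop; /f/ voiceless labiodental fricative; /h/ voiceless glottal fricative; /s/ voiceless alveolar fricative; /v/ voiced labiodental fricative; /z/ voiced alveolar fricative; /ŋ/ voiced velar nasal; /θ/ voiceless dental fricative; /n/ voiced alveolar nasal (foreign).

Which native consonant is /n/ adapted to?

/ŋ/ is closest: same manner (nasal), place distance 3 (alveolar→velar), same voicing; total 3. Next closest is /d/ at distance 4.

ŋ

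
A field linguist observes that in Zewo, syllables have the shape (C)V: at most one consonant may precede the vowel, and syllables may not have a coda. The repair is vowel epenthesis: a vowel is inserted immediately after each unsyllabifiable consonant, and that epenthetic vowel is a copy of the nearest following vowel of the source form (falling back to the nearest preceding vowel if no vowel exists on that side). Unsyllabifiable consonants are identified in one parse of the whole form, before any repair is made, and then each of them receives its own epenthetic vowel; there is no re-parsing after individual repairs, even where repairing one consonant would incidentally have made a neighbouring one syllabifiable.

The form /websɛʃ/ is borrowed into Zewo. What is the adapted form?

The consonants /b/, /ʃ/ cannot be parsed into a legal (C)V syllable (no codas are permitted; onsets are limited to one consonant).
Each unlicensed consonant becomes the onset of a new syllable: /b/ → /bɛ/, /ʃ/ → /ʃɛ/.

webɛsɛʃɛ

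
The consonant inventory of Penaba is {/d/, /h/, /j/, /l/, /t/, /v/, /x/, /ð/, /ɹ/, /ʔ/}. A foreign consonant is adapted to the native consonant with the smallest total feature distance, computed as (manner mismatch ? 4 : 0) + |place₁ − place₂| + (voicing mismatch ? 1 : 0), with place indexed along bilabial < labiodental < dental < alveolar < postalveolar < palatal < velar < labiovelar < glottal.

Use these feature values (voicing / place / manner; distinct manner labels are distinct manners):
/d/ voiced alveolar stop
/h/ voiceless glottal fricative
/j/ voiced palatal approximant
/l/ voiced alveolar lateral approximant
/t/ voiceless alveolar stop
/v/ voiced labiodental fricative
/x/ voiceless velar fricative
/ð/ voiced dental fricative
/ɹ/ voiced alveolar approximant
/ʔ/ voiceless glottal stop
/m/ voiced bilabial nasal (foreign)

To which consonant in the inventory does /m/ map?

/v/ is closest: manner differs (nasal→fricative, +4), place distance 1 (bilabial→labiodental), same voicing; total 5. Next closest is /ð/ at distance 6.

v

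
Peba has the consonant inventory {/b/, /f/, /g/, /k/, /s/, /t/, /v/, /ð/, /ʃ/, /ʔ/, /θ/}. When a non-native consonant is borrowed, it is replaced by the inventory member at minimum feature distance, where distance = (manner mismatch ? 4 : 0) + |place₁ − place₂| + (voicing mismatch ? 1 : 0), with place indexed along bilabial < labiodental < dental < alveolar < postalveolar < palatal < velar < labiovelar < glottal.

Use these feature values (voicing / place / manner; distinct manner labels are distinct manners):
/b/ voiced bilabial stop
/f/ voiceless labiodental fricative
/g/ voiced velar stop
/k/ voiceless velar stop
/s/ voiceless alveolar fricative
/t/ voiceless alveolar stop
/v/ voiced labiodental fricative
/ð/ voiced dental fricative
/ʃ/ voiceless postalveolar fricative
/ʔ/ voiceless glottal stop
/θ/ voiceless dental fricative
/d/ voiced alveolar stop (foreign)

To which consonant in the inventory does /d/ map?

t

/t/ is closest: same manner (stop), place distance 0 (alveolar→alveolar), voicing differs (+1); total 1. Next closest is /b/ at distance 3.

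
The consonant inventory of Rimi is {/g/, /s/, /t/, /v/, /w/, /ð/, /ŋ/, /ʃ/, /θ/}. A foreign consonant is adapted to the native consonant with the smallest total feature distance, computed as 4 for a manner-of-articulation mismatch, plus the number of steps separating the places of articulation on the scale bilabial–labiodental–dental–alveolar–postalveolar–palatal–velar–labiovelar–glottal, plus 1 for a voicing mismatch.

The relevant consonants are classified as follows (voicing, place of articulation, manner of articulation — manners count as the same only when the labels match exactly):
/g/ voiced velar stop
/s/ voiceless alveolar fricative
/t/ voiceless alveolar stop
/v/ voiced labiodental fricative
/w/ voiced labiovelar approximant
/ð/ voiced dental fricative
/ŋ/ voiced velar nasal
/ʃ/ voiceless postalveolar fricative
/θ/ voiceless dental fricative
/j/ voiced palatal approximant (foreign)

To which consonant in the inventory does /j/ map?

w

/w/ is closest: same manner (approximant), place distance 2 (palatal→labiovelar), same voicing; total 2. Next closest is /g/ at distance 5.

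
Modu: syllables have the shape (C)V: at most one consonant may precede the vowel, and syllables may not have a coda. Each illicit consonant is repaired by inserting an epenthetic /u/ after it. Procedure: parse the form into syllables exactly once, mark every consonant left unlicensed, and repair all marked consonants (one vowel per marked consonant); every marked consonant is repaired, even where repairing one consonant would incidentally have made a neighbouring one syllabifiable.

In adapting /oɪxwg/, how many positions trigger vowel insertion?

3

The unsyllabifiable consonants are /x/, /w/, /g/; each receives one epenthetic vowel.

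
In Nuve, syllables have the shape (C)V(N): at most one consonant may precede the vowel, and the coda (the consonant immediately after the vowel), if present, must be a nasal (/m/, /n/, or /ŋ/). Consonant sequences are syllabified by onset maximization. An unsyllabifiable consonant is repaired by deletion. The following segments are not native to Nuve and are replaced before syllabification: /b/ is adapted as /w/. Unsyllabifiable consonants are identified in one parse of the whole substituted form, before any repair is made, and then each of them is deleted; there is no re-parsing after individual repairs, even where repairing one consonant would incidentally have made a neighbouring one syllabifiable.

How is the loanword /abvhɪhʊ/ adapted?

Substitution: /b/ → /w/, giving /awvhɪhʊ/.
Under (C)V(N), the unsyllabifiable consonants are /w/, /v/ (only a nasal (/m/, /n/, or /ŋ/) is licensed in coda position; onsets are limited to one consonant).
Deleting the stranded consonants removes /w/, /v/.

ahɪhʊ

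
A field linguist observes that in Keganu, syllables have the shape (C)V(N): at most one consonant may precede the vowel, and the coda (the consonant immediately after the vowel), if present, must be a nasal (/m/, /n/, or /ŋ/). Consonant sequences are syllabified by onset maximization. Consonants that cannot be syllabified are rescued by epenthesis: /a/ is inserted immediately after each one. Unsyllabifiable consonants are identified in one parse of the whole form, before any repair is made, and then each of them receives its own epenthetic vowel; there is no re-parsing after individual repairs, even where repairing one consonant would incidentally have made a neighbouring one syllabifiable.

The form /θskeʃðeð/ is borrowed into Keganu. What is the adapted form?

θasakeʃaðeða

The consonants /θ/, /s/, /ʃ/, /ð/ cannot be parsed into a legal (C)V(N) syllable (only a nasal (/m/, /n/, or /ŋ/) is licensed in coda position; onsets are limited to one consonant).
Epenthesis after each stranded consonant: /θ/ → /θa/, /s/ → /sa/, /ʃ/ → /ʃa/, /ð/ → /ða/.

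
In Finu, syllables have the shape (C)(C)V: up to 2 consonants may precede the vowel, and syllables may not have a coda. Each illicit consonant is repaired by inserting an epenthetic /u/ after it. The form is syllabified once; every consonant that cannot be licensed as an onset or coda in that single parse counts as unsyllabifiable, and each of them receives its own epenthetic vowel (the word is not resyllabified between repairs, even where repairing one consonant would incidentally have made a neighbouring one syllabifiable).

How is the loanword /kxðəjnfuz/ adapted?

The consonants /k/, /j/, /z/ cannot be parsed into a legal (C)(C)V syllable (no codas are permitted; onsets may contain at most 2 consonants).
Epenthesis after each stranded consonant: /k/ → /ku/, /j/ → /ju/, /z/ → /zu/.

kuxðəjunfuzu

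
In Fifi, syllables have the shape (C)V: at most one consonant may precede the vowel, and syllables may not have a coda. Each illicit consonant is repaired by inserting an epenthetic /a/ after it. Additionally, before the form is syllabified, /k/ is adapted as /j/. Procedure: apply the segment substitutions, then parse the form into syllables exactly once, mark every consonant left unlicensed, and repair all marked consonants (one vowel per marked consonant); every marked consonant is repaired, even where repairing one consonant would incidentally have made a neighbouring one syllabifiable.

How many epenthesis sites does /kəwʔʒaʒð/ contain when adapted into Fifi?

After substitution the input is /jəwʔʒaʒð/.
The unsyllabifiable consonants are /w/, /ʔ/, /ʒ/, /ð/; each receives one epenthetic vowel.

4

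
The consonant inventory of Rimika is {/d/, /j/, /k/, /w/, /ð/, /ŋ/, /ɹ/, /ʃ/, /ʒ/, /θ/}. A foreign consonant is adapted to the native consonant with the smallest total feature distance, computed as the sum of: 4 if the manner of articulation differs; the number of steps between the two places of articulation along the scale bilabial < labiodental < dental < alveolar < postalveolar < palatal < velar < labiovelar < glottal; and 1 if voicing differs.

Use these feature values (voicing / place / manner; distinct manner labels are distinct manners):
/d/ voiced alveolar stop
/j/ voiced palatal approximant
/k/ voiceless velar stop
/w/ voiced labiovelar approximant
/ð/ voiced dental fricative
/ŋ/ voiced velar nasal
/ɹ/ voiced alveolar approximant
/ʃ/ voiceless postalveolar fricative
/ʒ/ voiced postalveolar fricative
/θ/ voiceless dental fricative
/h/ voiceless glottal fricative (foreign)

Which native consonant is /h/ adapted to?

/ʃ/ is closest: same manner (fricative), place distance 4 (glottal→postalveolar), same voicing; total 4. Next closest is /ʒ/ at distance 5.

ʃ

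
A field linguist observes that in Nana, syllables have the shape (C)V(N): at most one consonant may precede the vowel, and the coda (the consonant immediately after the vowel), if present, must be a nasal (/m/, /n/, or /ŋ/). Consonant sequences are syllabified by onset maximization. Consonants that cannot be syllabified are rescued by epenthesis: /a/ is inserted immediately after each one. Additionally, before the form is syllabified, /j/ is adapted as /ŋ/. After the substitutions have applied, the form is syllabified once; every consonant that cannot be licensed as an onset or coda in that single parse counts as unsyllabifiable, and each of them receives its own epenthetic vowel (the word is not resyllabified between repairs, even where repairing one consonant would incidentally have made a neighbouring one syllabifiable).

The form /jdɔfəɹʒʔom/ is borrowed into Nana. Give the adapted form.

Substitution: /j/ → /ŋ/, giving /ŋdɔfəɹʒʔom/.
Under (C)V(N), the unsyllabifiable consonants are /ŋ/, /ɹ/, /ʒ/ (only a nasal (/m/, /n/, or /ŋ/) is licensed in coda position; onsets are limited to one consonant).
Inserting the epenthetic vowel yields /ŋ/ → /ŋa/, /ɹ/ → /ɹa/, /ʒ/ → /ʒa/.

ŋadɔfəɹaʒaʔom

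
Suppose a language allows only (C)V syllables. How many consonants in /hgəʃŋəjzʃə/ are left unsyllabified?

4

The consonants /h/, /ʃ/, /j/, /z/ cannot be parsed into a legal (C)V syllable (no codas are permitted; onsets are limited to one consonant).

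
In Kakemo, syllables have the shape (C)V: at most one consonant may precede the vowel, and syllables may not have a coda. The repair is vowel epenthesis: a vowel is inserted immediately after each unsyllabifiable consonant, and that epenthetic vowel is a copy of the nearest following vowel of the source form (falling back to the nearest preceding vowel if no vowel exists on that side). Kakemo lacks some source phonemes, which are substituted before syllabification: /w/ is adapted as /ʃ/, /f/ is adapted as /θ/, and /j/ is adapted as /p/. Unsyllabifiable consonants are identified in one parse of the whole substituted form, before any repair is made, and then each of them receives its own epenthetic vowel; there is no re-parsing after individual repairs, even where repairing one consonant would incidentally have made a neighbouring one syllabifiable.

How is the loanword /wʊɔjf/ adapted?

ʃʊɔpɔθɔ

Substitution: /w/ → /ʃ/, /j/ → /p/, /f/ → /θ/, giving /ʃʊɔpθ/.
Under (C)V, the unsyllabifiable consonants are /p/, /θ/ (no codas are permitted; onsets are limited to one consonant).
Each unlicensed consonant becomes the onset of a new syllable: /p/ → /pɔ/, /θ/ → /θɔ/.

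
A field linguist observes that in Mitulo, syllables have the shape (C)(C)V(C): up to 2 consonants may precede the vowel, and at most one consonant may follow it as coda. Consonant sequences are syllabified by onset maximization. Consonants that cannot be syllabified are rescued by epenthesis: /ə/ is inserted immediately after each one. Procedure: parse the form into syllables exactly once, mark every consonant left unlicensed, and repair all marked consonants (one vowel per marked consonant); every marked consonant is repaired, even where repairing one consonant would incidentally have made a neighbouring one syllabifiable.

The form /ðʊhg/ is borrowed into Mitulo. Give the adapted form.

ðʊhgə

The consonants /g/ cannot be parsed into a legal (C)(C)V(C) syllable (at most one coda consonant is licensed; onsets may contain at most 2 consonants).
Inserting the epenthetic vowel yields /g/ → /gə/.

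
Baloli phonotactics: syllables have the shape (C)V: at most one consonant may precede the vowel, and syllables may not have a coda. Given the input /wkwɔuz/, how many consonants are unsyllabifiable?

Under (C)V, the unsyllabifiable consonants are /w/, /k/, /z/ (no codas are permitted; onsets are limited to one consonant).

3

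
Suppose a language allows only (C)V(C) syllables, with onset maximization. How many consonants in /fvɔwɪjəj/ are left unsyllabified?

Under (C)V(C), the unsyllabifiable consonants are /f/ (at most one coda consonant is licensed; onsets are limited to one consonant).

1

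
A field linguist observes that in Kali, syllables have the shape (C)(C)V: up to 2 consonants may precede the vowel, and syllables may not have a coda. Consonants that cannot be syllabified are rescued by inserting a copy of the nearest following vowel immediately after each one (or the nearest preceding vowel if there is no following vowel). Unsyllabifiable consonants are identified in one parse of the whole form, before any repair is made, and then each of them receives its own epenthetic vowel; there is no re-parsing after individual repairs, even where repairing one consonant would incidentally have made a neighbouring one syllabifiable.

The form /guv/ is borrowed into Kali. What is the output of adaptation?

Under (C)(C)V, the unsyllabifiable consonants are /v/ (no codas are permitted; onsets may contain at most 2 consonants).
Each unlicensed consonant becomes the onset of a new syllable: /v/ → /vu/.

guvu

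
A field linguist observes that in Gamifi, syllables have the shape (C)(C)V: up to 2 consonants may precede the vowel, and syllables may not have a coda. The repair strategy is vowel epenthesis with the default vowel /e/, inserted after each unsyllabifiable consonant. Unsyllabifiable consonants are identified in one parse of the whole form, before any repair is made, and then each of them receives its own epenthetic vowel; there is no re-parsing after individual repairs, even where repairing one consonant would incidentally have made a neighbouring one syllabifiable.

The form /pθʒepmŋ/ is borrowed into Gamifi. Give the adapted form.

peθʒepemeŋe

The consonants /p/, /p/, /m/, /ŋ/ cannot be parsed into a legal (C)(C)V syllable (no codas are permitted; onsets may contain at most 2 consonants).
Epenthesis after each stranded consonant: /p/ → /pe/, /p/ → /pe/, /m/ → /me/, /ŋ/ → /ŋe/.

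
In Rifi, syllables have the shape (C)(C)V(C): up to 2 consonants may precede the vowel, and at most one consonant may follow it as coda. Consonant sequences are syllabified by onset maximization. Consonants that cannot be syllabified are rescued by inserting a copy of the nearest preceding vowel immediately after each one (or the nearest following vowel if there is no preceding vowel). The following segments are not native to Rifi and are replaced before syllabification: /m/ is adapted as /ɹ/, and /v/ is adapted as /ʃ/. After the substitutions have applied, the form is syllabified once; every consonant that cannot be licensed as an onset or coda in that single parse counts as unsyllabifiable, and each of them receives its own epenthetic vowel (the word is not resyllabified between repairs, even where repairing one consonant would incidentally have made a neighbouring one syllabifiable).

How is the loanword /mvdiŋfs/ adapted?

Substitution: /m/ → /ɹ/, /v/ → /ʃ/, giving /ɹʃdiŋfs/.
Syllabifying with onset maximization leaves /ɹ/, /f/, /s/ stranded (at most one coda consonant is licensed; onsets may contain at most 2 consonants).
Inserting the epenthetic vowel yields /ɹ/ → /ɹi/, /f/ → /fi/, /s/ → /si/.

ɹiʃdiŋfisi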